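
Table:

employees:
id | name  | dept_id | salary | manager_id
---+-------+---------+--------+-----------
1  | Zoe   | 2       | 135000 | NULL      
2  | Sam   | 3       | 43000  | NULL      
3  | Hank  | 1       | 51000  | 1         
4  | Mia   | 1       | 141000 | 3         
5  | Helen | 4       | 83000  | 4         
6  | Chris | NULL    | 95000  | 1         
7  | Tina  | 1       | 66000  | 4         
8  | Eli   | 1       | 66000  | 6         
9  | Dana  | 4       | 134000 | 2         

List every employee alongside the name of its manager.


This is a self-join: employees is joined to a second copy of itself, matching each row's manager_id to another row's id. Use LEFT JOIN so rows with manager_id=NULL are kept.
  - employee 1 (Zoe): manager_id=NULL -> NULL
  - employee 2 (Sam): manager_id=NULL -> NULL
  - employee 3 (Hank): manager_id=1 -> Zoe
  - employee 4 (Mia): manager_id=3 -> Hank
  - employee 5 (Helen): manager_id=4 -> Mia
  - employee 6 (Chris): manager_id=1 -> Zoe
  - employee 7 (Tina): manager_id=4 -> Mia
  - employee 8 (Eli): manager_id=6 -> Chris
  - employee 9 (Dana): manager_id=2 -> Sam

SQL:
SELECT a.name AS item, b.name AS manager
FROM employees a
LEFT JOIN employees b ON a.manager_id = b.id

Result:
item  | manager
------+--------
Zoe   | NULL   
Sam   | NULL   
Hank  | Zoe    
Mia   | Hank   
Helen | Mia    
Chris | Zoe    
Tina  | Mia    
Eli   | Chris  
Dana  | Sam    


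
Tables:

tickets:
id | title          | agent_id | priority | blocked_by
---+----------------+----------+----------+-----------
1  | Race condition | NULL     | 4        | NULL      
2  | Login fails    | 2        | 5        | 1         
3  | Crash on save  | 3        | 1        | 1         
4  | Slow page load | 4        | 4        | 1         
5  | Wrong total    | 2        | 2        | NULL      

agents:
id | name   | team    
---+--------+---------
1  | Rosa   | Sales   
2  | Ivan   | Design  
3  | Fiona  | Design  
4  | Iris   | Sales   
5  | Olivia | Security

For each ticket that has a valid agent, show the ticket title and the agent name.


INNER JOIN keeps only tickets rows whose agent_id matches an id in agents. Walk through each ticket:
  - ticket 1 (Race condition): agent_id=NULL, no match -> dropped
  - ticket 2 (Login fails): agent_id=2 -> matches Ivan
  - ticket 3 (Crash on save): agent_id=3 -> matches Fiona
  - ticket 4 (Slow page load): agent_id=4 -> matches Iris
  - ticket 5 (Wrong total): agent_id=2 -> matches Ivan
So 1 of 5 rows is dropped.

SQL:
SELECT a.title, b.name AS agent
FROM tickets a
INNER JOIN agents b ON a.agent_id = b.id

Result:
title          | agent
---------------+------
Login fails    | Ivan 
Crash on save  | Fiona
Slow page load | Iris 
Wrong total    | Ivan 


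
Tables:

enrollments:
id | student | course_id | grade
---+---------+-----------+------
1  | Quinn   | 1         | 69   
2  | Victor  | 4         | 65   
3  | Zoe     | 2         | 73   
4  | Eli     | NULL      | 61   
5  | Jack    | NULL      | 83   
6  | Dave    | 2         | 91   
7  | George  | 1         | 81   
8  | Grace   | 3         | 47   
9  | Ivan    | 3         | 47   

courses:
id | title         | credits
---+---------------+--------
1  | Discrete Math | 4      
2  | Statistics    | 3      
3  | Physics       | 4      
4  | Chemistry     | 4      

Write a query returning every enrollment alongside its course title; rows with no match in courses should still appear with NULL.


LEFT JOIN keeps every row from enrollments (the left table); where course_id has no match in courses, the course columns become NULL. Walk through each enrollment:
  - enrollment 1 (Quinn): course_id=1 -> matches Discrete Math
  - enrollment 2 (Victor): course_id=4 -> matches Chemistry
  - enrollment 3 (Zoe): course_id=2 -> matches Statistics
  - enrollment 4 (Eli): course_id=NULL, no match -> kept with NULL
  - enrollment 5 (Jack): course_id=NULL, no match -> kept with NULL
  - enrollment 6 (Dave): course_id=2 -> matches Statistics
  - enrollment 7 (George): course_id=1 -> matches Discrete Math
  - enrollment 8 (Grace): course_id=3 -> matches Physics
  - enrollment 9 (Ivan): course_id=3 -> matches Physics
All 9 rows appear; 2 have NULL course.

SQL:
SELECT a.student, b.title AS course
FROM enrollments a
LEFT JOIN courses b ON a.course_id = b.id

Result:
student | course       
--------+--------------
Quinn   | Discrete Math
Victor  | Chemistry    
Zoe     | Statistics   
Eli     | NULL         
Jack    | NULL         
Dave    | Statistics   
George  | Discrete Math
Grace   | Physics      
Ivan    | Physics      


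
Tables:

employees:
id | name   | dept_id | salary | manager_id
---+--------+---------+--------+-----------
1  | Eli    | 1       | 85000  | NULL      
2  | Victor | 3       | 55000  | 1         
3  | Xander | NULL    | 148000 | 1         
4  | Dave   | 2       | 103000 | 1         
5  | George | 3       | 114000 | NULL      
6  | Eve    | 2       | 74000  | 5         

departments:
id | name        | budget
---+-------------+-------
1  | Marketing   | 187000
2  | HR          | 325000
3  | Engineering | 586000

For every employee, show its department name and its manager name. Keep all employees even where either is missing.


Two LEFT JOINs from the same base table employees: one to departments via dept_id, one to employees itself via manager_id. Both are LEFT so every employee is preserved.
Match against departments:
  - employee 1 (Eli): dept_id=1 -> matches Marketing
  - employee 2 (Victor): dept_id=3 -> matches Engineering
  - employee 3 (Xander): dept_id=NULL, no match -> kept with NULL
  - employee 4 (Dave): dept_id=2 -> matches HR
  - employee 5 (George): dept_id=3 -> matches Engineering
  - employee 6 (Eve): dept_id=2 -> matches HR
Match against employees (self):
  - employee 1 (Eli): manager_id=NULL -> NULL
  - employee 2 (Victor): manager_id=1 -> Eli
  - employee 3 (Xander): manager_id=1 -> Eli
  - employee 4 (Dave): manager_id=1 -> Eli
  - employee 5 (George): manager_id=NULL -> NULL
  - employee 6 (Eve): manager_id=5 -> George

SQL:
SELECT a.name, b.name AS department, c.name AS manager
FROM employees a
LEFT JOIN departments b ON a.dept_id = b.id
LEFT JOIN employees c ON a.manager_id = c.id

Result:
name   | department  | manager
-------+-------------+--------
Eli    | Marketing   | NULL   
Victor | Engineering | Eli    
Xander | NULL        | Eli    
Dave   | HR          | Eli    
George | Engineering | NULL   
Eve    | HR          | George 


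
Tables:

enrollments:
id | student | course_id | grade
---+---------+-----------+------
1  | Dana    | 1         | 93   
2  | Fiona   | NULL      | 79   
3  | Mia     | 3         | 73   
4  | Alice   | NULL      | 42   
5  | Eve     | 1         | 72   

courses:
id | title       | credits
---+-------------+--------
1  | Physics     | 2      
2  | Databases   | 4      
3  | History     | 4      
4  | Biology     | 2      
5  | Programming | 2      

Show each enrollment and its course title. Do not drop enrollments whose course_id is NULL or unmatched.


LEFT JOIN keeps every row from enrollments (the left table); where course_id has no match in courses, the course columns become NULL. Walk through each enrollment:
  - enrollment 1 (Dana): course_id=1 -> matches Physics
  - enrollment 2 (Fiona): course_id=NULL, no match -> kept with NULL
  - enrollment 3 (Mia): course_id=3 -> matches History
  - enrollment 4 (Alice): course_id=NULL, no match -> kept with NULL
  - enrollment 5 (Eve): course_id=1 -> matches Physics
All 5 rows appear; 2 have NULL course.

SQL:
SELECT a.student, b.title AS course
FROM enrollments a
LEFT JOIN courses b ON a.course_id = b.id

Result:
student | course 
--------+--------
Dana    | Physics
Fiona   | NULL   
Mia     | History
Alice   | NULL   
Eve     | Physics


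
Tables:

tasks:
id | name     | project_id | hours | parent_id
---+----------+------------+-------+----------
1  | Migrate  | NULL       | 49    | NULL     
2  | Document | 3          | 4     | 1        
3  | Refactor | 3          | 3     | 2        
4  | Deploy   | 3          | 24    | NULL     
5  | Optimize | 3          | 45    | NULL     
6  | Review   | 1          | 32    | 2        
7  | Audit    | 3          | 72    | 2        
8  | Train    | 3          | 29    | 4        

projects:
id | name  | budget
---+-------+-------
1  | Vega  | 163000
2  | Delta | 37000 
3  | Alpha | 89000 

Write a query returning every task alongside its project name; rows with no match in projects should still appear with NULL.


LEFT JOIN keeps every row from tasks (the left table); where project_id has no match in projects, the project columns become NULL. Walk through each task:
  - task 1 (Migrate): project_id=NULL, no match -> kept with NULL
  - task 2 (Document): project_id=3 -> matches Alpha
  - task 3 (Refactor): project_id=3 -> matches Alpha
  - task 4 (Deploy): project_id=3 -> matches Alpha
  - task 5 (Optimize): project_id=3 -> matches Alpha
  - task 6 (Review): project_id=1 -> matches Vega
  - task 7 (Audit): project_id=3 -> matches Alpha
  - task 8 (Train): project_id=3 -> matches Alpha
All 8 rows appear; 1 has NULL project.

SQL:
SELECT a.name, b.name AS project
FROM tasks a
LEFT JOIN projects b ON a.project_id = b.id

Result:
name     | project
---------+--------
Migrate  | NULL   
Document | Alpha  
Refactor | Alpha  
Deploy   | Alpha  
Optimize | Alpha  
Review   | Vega   
Audit    | Alpha  
Train    | Alpha  


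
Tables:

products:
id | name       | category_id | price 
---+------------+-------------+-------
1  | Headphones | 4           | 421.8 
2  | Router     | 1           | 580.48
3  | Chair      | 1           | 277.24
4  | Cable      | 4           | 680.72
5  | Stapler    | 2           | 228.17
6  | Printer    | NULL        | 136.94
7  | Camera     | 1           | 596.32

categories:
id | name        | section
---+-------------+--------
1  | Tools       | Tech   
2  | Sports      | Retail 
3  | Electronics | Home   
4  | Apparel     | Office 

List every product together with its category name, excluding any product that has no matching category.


INNER JOIN keeps only products rows whose category_id matches an id in categories. Walk through each product:
  - product 1 (Headphones): category_id=4 -> matches Apparel
  - product 2 (Router): category_id=1 -> matches Tools
  - product 3 (Chair): category_id=1 -> matches Tools
  - product 4 (Cable): category_id=4 -> matches Apparel
  - product 5 (Stapler): category_id=2 -> matches Sports
  - product 6 (Printer): category_id=NULL, no match -> dropped
  - product 7 (Camera): category_id=1 -> matches Tools
So 1 of 7 rows is dropped.

SQL:
SELECT a.name, b.name AS category
FROM products a
INNER JOIN categories b ON a.category_id = b.id

Result:
name       | category
-----------+---------
Headphones | Apparel 
Router     | Tools   
Chair      | Tools   
Cable      | Apparel 
Stapler    | Sports  
Camera     | Tools   


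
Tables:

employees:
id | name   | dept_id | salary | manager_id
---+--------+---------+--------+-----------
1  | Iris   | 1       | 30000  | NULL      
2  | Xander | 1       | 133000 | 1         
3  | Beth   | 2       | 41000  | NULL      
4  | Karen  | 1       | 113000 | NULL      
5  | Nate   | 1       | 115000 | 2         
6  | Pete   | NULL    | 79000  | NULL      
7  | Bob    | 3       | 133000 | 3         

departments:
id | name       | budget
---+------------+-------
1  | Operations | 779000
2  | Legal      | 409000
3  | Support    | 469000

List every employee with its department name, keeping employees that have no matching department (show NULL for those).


LEFT JOIN keeps every row from employees (the left table); where dept_id has no match in departments, the department columns become NULL. Walk through each employee:
  - employee 1 (Iris): dept_id=1 -> matches Operations
  - employee 2 (Xander): dept_id=1 -> matches Operations
  - employee 3 (Beth): dept_id=2 -> matches Legal
  - employee 4 (Karen): dept_id=1 -> matches Operations
  - employee 5 (Nate): dept_id=1 -> matches Operations
  - employee 6 (Pete): dept_id=NULL, no match -> kept with NULL
  - employee 7 (Bob): dept_id=3 -> matches Support
All 7 rows appear; 1 has NULL department.

SQL:
SELECT a.name, b.name AS department
FROM employees a
LEFT JOIN departments b ON a.dept_id = b.id

Result:
name   | department
-------+-----------
Iris   | Operations
Xander | Operations
Beth   | Legal     
Karen  | Operations
Nate   | Operations
Pete   | NULL      
Bob    | Support   


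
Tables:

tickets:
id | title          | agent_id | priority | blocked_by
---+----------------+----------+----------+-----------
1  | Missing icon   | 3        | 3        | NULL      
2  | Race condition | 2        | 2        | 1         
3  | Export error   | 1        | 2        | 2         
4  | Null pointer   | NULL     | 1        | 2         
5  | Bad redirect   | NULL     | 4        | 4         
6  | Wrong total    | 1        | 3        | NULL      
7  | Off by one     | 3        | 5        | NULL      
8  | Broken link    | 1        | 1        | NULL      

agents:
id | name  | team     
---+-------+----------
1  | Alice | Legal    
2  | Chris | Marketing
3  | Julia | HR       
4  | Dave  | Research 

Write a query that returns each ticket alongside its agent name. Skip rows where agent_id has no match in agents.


INNER JOIN keeps only tickets rows whose agent_id matches an id in agents. Walk through each ticket:
  - ticket 1 (Missing icon): agent_id=3 -> matches Julia
  - ticket 2 (Race condition): agent_id=2 -> matches Chris
  - ticket 3 (Export error): agent_id=1 -> matches Alice
  - ticket 4 (Null pointer): agent_id=NULL, no match -> dropped
  - ticket 5 (Bad redirect): agent_id=NULL, no match -> dropped
  - ticket 6 (Wrong total): agent_id=1 -> matches Alice
  - ticket 7 (Off by one): agent_id=3 -> matches Julia
  - ticket 8 (Broken link): agent_id=1 -> matches Alice
So 2 of 8 rows are dropped.

SQL:
SELECT a.title, b.name AS agent
FROM tickets a
INNER JOIN agents b ON a.agent_id = b.id

Result:
title          | agent
---------------+------
Missing icon   | Julia
Race condition | Chris
Export error   | Alice
Wrong total    | Alice
Off by one     | Julia
Broken link    | Alice


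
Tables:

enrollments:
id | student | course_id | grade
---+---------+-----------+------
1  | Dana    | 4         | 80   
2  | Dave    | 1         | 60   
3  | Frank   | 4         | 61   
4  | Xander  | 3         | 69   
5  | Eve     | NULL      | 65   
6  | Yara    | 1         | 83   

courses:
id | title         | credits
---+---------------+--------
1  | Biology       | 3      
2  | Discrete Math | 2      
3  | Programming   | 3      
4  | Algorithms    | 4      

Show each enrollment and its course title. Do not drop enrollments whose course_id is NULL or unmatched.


LEFT JOIN keeps every row from enrollments (the left table); where course_id has no match in courses, the course columns become NULL. Walk through each enrollment:
  - enrollment 1 (Dana): course_id=4 -> matches Algorithms
  - enrollment 2 (Dave): course_id=1 -> matches Biology
  - enrollment 3 (Frank): course_id=4 -> matches Algorithms
  - enrollment 4 (Xander): course_id=3 -> matches Programming
  - enrollment 5 (Eve): course_id=NULL, no match -> kept with NULL
  - enrollment 6 (Yara): course_id=1 -> matches Biology
All 6 rows appear; 1 has NULL course.

SQL:
SELECT a.student, b.title AS course
FROM enrollments a
LEFT JOIN courses b ON a.course_id = b.id

Result:
student | course     
--------+------------
Dana    | Algorithms 
Dave    | Biology    
Frank   | Algorithms 
Xander  | Programming
Eve     | NULL       
Yara    | Biology    


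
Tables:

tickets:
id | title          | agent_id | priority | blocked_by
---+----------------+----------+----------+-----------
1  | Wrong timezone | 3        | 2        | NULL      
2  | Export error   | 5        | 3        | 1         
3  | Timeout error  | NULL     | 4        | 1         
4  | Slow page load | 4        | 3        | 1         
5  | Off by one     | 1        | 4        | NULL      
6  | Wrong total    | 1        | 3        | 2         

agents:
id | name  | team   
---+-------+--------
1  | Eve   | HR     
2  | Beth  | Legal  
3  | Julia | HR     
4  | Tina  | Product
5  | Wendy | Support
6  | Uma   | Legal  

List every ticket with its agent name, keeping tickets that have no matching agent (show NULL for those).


LEFT JOIN keeps every row from tickets (the left table); where agent_id has no match in agents, the agent columns become NULL. Walk through each ticket:
  - ticket 1 (Wrong timezone): agent_id=3 -> matches Julia
  - ticket 2 (Export error): agent_id=5 -> matches Wendy
  - ticket 3 (Timeout error): agent_id=NULL, no match -> kept with NULL
  - ticket 4 (Slow page load): agent_id=4 -> matches Tina
  - ticket 5 (Off by one): agent_id=1 -> matches Eve
  - ticket 6 (Wrong total): agent_id=1 -> matches Eve
All 6 rows appear; 1 has NULL agent.

SQL:
SELECT a.title, b.name AS agent
FROM tickets a
LEFT JOIN agents b ON a.agent_id = b.id

Result:
title          | agent
---------------+------
Wrong timezone | Julia
Export error   | Wendy
Timeout error  | NULL 
Slow page load | Tina 
Off by one     | Eve  
Wrong total    | Eve  


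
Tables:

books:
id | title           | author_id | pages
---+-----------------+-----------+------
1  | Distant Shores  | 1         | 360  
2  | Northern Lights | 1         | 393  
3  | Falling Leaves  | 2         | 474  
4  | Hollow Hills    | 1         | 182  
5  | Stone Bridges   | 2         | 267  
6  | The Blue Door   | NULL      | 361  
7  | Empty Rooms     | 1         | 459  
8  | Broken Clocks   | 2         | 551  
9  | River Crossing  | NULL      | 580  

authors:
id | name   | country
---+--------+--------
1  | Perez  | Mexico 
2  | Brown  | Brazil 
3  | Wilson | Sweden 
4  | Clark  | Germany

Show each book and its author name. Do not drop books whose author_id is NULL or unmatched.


LEFT JOIN keeps every row from books (the left table); where author_id has no match in authors, the author columns become NULL. Walk through each book:
  - book 1 (Distant Shores): author_id=1 -> matches Perez
  - book 2 (Northern Lights): author_id=1 -> matches Perez
  - book 3 (Falling Leaves): author_id=2 -> matches Brown
  - book 4 (Hollow Hills): author_id=1 -> matches Perez
  - book 5 (Stone Bridges): author_id=2 -> matches Brown
  - book 6 (The Blue Door): author_id=NULL, no match -> kept with NULL
  - book 7 (Empty Rooms): author_id=1 -> matches Perez
  - book 8 (Broken Clocks): author_id=2 -> matches Brown
  - book 9 (River Crossing): author_id=NULL, no match -> kept with NULL
All 9 rows appear; 2 have NULL author.

SQL:
SELECT a.title, b.name AS author
FROM books a
LEFT JOIN authors b ON a.author_id = b.id

Result:
title           | author
----------------+-------
Distant Shores  | Perez 
Northern Lights | Perez 
Falling Leaves  | Brown 
Hollow Hills    | Perez 
Stone Bridges   | Brown 
The Blue Door   | NULL  
Empty Rooms     | Perez 
Broken Clocks   | Brown 
River Crossing  | NULL  


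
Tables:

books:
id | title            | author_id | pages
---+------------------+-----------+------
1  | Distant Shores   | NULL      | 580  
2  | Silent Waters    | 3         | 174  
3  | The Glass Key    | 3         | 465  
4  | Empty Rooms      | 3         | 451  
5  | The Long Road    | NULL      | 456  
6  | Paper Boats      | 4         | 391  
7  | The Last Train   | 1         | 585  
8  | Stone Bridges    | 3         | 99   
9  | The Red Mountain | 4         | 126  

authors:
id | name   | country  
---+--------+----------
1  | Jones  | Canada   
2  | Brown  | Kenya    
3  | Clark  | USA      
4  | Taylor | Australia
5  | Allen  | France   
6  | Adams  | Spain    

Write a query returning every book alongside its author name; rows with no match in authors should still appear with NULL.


LEFT JOIN keeps every row from books (the left table); where author_id has no match in authors, the author columns become NULL. Walk through each book:
  - book 1 (Distant Shores): author_id=NULL, no match -> kept with NULL
  - book 2 (Silent Waters): author_id=3 -> matches Clark
  - book 3 (The Glass Key): author_id=3 -> matches Clark
  - book 4 (Empty Rooms): author_id=3 -> matches Clark
  - book 5 (The Long Road): author_id=NULL, no match -> kept with NULL
  - book 6 (Paper Boats): author_id=4 -> matches Taylor
  - book 7 (The Last Train): author_id=1 -> matches Jones
  - book 8 (Stone Bridges): author_id=3 -> matches Clark
  - book 9 (The Red Mountain): author_id=4 -> matches Taylor
All 9 rows appear; 2 have NULL author.

SQL:
SELECT a.title, b.name AS author
FROM books a
LEFT JOIN authors b ON a.author_id = b.id

Result:
title            | author
-----------------+-------
Distant Shores   | NULL  
Silent Waters    | Clark 
The Glass Key    | Clark 
Empty Rooms      | Clark 
The Long Road    | NULL  
Paper Boats      | Taylor
The Last Train   | Jones 
Stone Bridges    | Clark 
The Red Mountain | Taylor


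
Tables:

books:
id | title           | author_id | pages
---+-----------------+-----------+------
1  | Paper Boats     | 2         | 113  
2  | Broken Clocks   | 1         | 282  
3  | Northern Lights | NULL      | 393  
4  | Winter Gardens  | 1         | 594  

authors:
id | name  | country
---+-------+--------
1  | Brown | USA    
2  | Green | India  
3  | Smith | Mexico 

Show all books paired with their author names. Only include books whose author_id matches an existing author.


INNER JOIN keeps only books rows whose author_id matches an id in authors. Walk through each book:
  - book 1 (Paper Boats): author_id=2 -> matches Green
  - book 2 (Broken Clocks): author_id=1 -> matches Brown
  - book 3 (Northern Lights): author_id=NULL, no match -> dropped
  - book 4 (Winter Gardens): author_id=1 -> matches Brown
So 1 of 4 rows is dropped.

SQL:
SELECT a.title, b.name AS author
FROM books a
INNER JOIN authors b ON a.author_id = b.id

Result:
title          | author
---------------+-------
Paper Boats    | Green 
Broken Clocks  | Brown 
Winter Gardens | Brown 


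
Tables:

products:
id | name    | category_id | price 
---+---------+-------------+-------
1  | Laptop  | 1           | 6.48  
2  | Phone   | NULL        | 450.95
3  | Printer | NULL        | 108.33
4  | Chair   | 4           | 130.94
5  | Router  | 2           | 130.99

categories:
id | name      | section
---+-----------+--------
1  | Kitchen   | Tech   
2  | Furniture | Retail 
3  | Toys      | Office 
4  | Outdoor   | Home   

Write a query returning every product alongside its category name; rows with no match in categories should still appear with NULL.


LEFT JOIN keeps every row from products (the left table); where category_id has no match in categories, the category columns become NULL. Walk through each product:
  - product 1 (Laptop): category_id=1 -> matches Kitchen
  - product 2 (Phone): category_id=NULL, no match -> kept with NULL
  - product 3 (Printer): category_id=NULL, no match -> kept with NULL
  - product 4 (Chair): category_id=4 -> matches Outdoor
  - product 5 (Router): category_id=2 -> matches Furniture
All 5 rows appear; 2 have NULL category.

SQL:
SELECT a.name, b.name AS category
FROM products a
LEFT JOIN categories b ON a.category_id = b.id

Result:
name    | category 
--------+----------
Laptop  | Kitchen  
Phone   | NULL     
Printer | NULL     
Chair   | Outdoor  
Router  | Furniture


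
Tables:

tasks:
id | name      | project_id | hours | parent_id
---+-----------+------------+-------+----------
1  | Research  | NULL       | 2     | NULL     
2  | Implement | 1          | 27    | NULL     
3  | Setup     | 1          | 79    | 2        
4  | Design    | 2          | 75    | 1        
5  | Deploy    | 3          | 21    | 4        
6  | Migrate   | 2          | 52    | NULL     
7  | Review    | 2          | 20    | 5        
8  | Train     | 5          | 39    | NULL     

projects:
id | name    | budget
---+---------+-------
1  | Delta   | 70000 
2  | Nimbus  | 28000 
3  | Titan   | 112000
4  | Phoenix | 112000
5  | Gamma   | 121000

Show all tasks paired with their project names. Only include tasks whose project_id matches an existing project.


INNER JOIN keeps only tasks rows whose project_id matches an id in projects. Walk through each task:
  - task 1 (Research): project_id=NULL, no match -> dropped
  - task 2 (Implement): project_id=1 -> matches Delta
  - task 3 (Setup): project_id=1 -> matches Delta
  - task 4 (Design): project_id=2 -> matches Nimbus
  - task 5 (Deploy): project_id=3 -> matches Titan
  - task 6 (Migrate): project_id=2 -> matches Nimbus
  - task 7 (Review): project_id=2 -> matches Nimbus
  - task 8 (Train): project_id=5 -> matches Gamma
So 1 of 8 rows is dropped.

SQL:
SELECT a.name, b.name AS project
FROM tasks a
INNER JOIN projects b ON a.project_id = b.id

Result:
name      | project
----------+--------
Implement | Delta  
Setup     | Delta  
Design    | Nimbus 
Deploy    | Titan  
Migrate   | Nimbus 
Review    | Nimbus 
Train     | Gamma  


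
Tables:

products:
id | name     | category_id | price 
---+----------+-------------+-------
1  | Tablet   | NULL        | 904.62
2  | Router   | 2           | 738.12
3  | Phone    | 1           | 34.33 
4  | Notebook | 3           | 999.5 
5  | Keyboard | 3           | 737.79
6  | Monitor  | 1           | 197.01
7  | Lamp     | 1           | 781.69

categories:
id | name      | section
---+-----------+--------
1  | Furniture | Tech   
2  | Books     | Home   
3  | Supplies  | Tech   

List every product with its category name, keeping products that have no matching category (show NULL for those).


LEFT JOIN keeps every row from products (the left table); where category_id has no match in categories, the category columns become NULL. Walk through each product:
  - product 1 (Tablet): category_id=NULL, no match -> kept with NULL
  - product 2 (Router): category_id=2 -> matches Books
  - product 3 (Phone): category_id=1 -> matches Furniture
  - product 4 (Notebook): category_id=3 -> matches Supplies
  - product 5 (Keyboard): category_id=3 -> matches Supplies
  - product 6 (Monitor): category_id=1 -> matches Furniture
  - product 7 (Lamp): category_id=1 -> matches Furniture
All 7 rows appear; 1 has NULL category.

SQL:
SELECT a.name, b.name AS category
FROM products a
LEFT JOIN categories b ON a.category_id = b.id

Result:
name     | category 
---------+----------
Tablet   | NULL     
Router   | Books    
Phone    | Furniture
Notebook | Supplies 
Keyboard | Supplies 
Monitor  | Furniture
Lamp     | Furniture


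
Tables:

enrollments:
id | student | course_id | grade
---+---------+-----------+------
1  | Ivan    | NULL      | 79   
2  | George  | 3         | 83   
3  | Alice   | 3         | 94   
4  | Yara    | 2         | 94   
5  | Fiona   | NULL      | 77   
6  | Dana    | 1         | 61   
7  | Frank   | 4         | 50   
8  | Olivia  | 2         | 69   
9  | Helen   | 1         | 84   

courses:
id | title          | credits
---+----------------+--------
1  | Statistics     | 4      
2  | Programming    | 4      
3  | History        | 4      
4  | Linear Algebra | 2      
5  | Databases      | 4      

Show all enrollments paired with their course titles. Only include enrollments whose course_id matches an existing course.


INNER JOIN keeps only enrollments rows whose course_id matches an id in courses. Walk through each enrollment:
  - enrollment 1 (Ivan): course_id=NULL, no match -> dropped
  - enrollment 2 (George): course_id=3 -> matches History
  - enrollment 3 (Alice): course_id=3 -> matches History
  - enrollment 4 (Yara): course_id=2 -> matches Programming
  - enrollment 5 (Fiona): course_id=NULL, no match -> dropped
  - enrollment 6 (Dana): course_id=1 -> matches Statistics
  - enrollment 7 (Frank): course_id=4 -> matches Linear Algebra
  - enrollment 8 (Olivia): course_id=2 -> matches Programming
  - enrollment 9 (Helen): course_id=1 -> matches Statistics
So 2 of 9 rows are dropped.

SQL:
SELECT a.student, b.title AS course
FROM enrollments a
INNER JOIN courses b ON a.course_id = b.id

Result:
student | course        
--------+---------------
George  | History       
Alice   | History       
Yara    | Programming   
Dana    | Statistics    
Frank   | Linear Algebra
Olivia  | Programming   
Helen   | Statistics    


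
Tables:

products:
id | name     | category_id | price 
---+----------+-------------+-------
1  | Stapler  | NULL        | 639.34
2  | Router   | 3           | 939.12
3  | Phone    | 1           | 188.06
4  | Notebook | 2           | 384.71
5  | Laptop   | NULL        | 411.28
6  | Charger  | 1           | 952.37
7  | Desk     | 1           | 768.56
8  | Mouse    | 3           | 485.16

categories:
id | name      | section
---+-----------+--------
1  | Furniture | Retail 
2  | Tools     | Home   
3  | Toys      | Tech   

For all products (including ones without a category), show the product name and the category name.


LEFT JOIN keeps every row from products (the left table); where category_id has no match in categories, the category columns become NULL. Walk through each product:
  - product 1 (Stapler): category_id=NULL, no match -> kept with NULL
  - product 2 (Router): category_id=3 -> matches Toys
  - product 3 (Phone): category_id=1 -> matches Furniture
  - product 4 (Notebook): category_id=2 -> matches Tools
  - product 5 (Laptop): category_id=NULL, no match -> kept with NULL
  - product 6 (Charger): category_id=1 -> matches Furniture
  - product 7 (Desk): category_id=1 -> matches Furniture
  - product 8 (Mouse): category_id=3 -> matches Toys
All 8 rows appear; 2 have NULL category.

SQL:
SELECT a.name, b.name AS category
FROM products a
LEFT JOIN categories b ON a.category_id = b.id

Result:
name     | category 
---------+----------
Stapler  | NULL     
Router   | Toys     
Phone    | Furniture
Notebook | Tools    
Laptop   | NULL     
Charger  | Furniture
Desk     | Furniture
Mouse    | Toys     


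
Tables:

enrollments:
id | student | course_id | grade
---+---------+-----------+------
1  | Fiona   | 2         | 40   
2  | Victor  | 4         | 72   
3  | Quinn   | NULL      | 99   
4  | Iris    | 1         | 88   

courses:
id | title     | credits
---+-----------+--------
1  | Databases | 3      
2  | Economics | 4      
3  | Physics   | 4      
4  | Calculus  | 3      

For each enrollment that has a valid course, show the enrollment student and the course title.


INNER JOIN keeps only enrollments rows whose course_id matches an id in courses. Walk through each enrollment:
  - enrollment 1 (Fiona): course_id=2 -> matches Economics
  - enrollment 2 (Victor): course_id=4 -> matches Calculus
  - enrollment 3 (Quinn): course_id=NULL, no match -> dropped
  - enrollment 4 (Iris): course_id=1 -> matches Databases
So 1 of 4 rows is dropped.

SQL:
SELECT a.student, b.title AS course
FROM enrollments a
INNER JOIN courses b ON a.course_id = b.id

Result:
student | course   
--------+----------
Fiona   | Economics
Victor  | Calculus 
Iris    | Databases


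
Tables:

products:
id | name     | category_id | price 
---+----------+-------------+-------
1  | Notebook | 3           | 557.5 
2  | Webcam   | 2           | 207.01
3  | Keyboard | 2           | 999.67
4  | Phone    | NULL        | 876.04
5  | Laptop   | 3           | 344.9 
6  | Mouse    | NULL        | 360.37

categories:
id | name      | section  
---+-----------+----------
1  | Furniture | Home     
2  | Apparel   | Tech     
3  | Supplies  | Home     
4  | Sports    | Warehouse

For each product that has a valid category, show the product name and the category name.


INNER JOIN keeps only products rows whose category_id matches an id in categories. Walk through each product:
  - product 1 (Notebook): category_id=3 -> matches Supplies
  - product 2 (Webcam): category_id=2 -> matches Apparel
  - product 3 (Keyboard): category_id=2 -> matches Apparel
  - product 4 (Phone): category_id=NULL, no match -> dropped
  - product 5 (Laptop): category_id=3 -> matches Supplies
  - product 6 (Mouse): category_id=NULL, no match -> dropped
So 2 of 6 rows are dropped.

SQL:
SELECT a.name, b.name AS category
FROM products a
INNER JOIN categories b ON a.category_id = b.id

Result:
name     | category
---------+---------
Notebook | Supplies
Webcam   | Apparel 
Keyboard | Apparel 
Laptop   | Supplies


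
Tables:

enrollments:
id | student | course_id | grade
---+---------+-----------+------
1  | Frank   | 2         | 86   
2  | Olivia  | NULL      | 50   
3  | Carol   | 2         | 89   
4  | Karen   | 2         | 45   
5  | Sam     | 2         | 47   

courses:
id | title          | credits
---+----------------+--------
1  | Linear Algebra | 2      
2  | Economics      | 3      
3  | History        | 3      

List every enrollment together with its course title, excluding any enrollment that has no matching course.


INNER JOIN keeps only enrollments rows whose course_id matches an id in courses. Walk through each enrollment:
  - enrollment 1 (Frank): course_id=2 -> matches Economics
  - enrollment 2 (Olivia): course_id=NULL, no match -> dropped
  - enrollment 3 (Carol): course_id=2 -> matches Economics
  - enrollment 4 (Karen): course_id=2 -> matches Economics
  - enrollment 5 (Sam): course_id=2 -> matches Economics
So 1 of 5 rows is dropped.

SQL:
SELECT a.student, b.title AS course
FROM enrollments a
INNER JOIN courses b ON a.course_id = b.id

Result:
student | course   
--------+----------
Frank   | Economics
Carol   | Economics
Karen   | Economics
Sam     | Economics


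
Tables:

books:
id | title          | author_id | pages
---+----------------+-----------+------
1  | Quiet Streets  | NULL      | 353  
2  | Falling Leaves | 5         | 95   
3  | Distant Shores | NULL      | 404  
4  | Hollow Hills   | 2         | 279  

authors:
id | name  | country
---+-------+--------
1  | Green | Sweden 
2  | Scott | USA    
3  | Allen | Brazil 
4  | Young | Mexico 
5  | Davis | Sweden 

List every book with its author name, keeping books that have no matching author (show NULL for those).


LEFT JOIN keeps every row from books (the left table); where author_id has no match in authors, the author columns become NULL. Walk through each book:
  - book 1 (Quiet Streets): author_id=NULL, no match -> kept with NULL
  - book 2 (Falling Leaves): author_id=5 -> matches Davis
  - book 3 (Distant Shores): author_id=NULL, no match -> kept with NULL
  - book 4 (Hollow Hills): author_id=2 -> matches Scott
All 4 rows appear; 2 have NULL author.

SQL:
SELECT a.title, b.name AS author
FROM books a
LEFT JOIN authors b ON a.author_id = b.id

Result:
title          | author
---------------+-------
Quiet Streets  | NULL  
Falling Leaves | Davis 
Distant Shores | NULL  
Hollow Hills   | Scott 


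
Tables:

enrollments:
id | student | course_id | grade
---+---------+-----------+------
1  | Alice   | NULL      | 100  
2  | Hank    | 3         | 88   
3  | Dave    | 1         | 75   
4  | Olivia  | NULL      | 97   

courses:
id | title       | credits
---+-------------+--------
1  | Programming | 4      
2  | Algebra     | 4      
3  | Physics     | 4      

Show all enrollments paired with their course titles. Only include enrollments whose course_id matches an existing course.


INNER JOIN keeps only enrollments rows whose course_id matches an id in courses. Walk through each enrollment:
  - enrollment 1 (Alice): course_id=NULL, no match -> dropped
  - enrollment 2 (Hank): course_id=3 -> matches Physics
  - enrollment 3 (Dave): course_id=1 -> matches Programming
  - enrollment 4 (Olivia): course_id=NULL, no match -> dropped
So 2 of 4 rows are dropped.

SQL:
SELECT a.student, b.title AS course
FROM enrollments a
INNER JOIN courses b ON a.course_id = b.id

Result:
student | course     
--------+------------
Hank    | Physics    
Dave    | Programming


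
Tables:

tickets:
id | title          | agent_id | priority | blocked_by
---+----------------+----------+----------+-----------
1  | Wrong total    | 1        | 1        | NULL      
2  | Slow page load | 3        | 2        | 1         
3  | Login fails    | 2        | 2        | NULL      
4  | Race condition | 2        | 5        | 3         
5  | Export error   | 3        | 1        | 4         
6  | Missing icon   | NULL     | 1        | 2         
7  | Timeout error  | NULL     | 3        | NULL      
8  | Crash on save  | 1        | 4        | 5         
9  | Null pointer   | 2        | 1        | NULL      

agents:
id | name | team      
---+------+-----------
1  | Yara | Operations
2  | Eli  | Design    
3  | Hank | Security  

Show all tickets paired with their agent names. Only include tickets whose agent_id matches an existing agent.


INNER JOIN keeps only tickets rows whose agent_id matches an id in agents. Walk through each ticket:
  - ticket 1 (Wrong total): agent_id=1 -> matches Yara
  - ticket 2 (Slow page load): agent_id=3 -> matches Hank
  - ticket 3 (Login fails): agent_id=2 -> matches Eli
  - ticket 4 (Race condition): agent_id=2 -> matches Eli
  - ticket 5 (Export error): agent_id=3 -> matches Hank
  - ticket 6 (Missing icon): agent_id=NULL, no match -> dropped
  - ticket 7 (Timeout error): agent_id=NULL, no match -> dropped
  - ticket 8 (Crash on save): agent_id=1 -> matches Yara
  - ticket 9 (Null pointer): agent_id=2 -> matches Eli
So 2 of 9 rows are dropped.

SQL:
SELECT a.title, b.name AS agent
FROM tickets a
INNER JOIN agents b ON a.agent_id = b.id

Result:
title          | agent
---------------+------
Wrong total    | Yara 
Slow page load | Hank 
Login fails    | Eli  
Race condition | Eli  
Export error   | Hank 
Crash on save  | Yara 
Null pointer   | Eli  


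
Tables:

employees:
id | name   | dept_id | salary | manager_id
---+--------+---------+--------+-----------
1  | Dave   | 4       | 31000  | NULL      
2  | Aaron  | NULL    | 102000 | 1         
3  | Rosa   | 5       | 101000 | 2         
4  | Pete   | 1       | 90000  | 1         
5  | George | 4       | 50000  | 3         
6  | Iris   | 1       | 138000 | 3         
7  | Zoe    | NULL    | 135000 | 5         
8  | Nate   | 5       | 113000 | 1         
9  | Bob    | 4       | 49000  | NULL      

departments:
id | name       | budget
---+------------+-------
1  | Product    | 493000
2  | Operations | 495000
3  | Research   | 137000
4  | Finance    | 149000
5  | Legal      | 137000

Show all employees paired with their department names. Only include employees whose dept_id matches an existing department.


INNER JOIN keeps only employees rows whose dept_id matches an id in departments. Walk through each employee:
  - employee 1 (Dave): dept_id=4 -> matches Finance
  - employee 2 (Aaron): dept_id=NULL, no match -> dropped
  - employee 3 (Rosa): dept_id=5 -> matches Legal
  - employee 4 (Pete): dept_id=1 -> matches Product
  - employee 5 (George): dept_id=4 -> matches Finance
  - employee 6 (Iris): dept_id=1 -> matches Product
  - employee 7 (Zoe): dept_id=NULL, no match -> dropped
  - employee 8 (Nate): dept_id=5 -> matches Legal
  - employee 9 (Bob): dept_id=4 -> matches Finance
So 2 of 9 rows are dropped.

SQL:
SELECT a.name, b.name AS department
FROM employees a
INNER JOIN departments b ON a.dept_id = b.id

Result:
name   | department
-------+-----------
Dave   | Finance   
Rosa   | Legal     
Pete   | Product   
George | Finance   
Iris   | Product   
Nate   | Legal     
Bob    | Finance   


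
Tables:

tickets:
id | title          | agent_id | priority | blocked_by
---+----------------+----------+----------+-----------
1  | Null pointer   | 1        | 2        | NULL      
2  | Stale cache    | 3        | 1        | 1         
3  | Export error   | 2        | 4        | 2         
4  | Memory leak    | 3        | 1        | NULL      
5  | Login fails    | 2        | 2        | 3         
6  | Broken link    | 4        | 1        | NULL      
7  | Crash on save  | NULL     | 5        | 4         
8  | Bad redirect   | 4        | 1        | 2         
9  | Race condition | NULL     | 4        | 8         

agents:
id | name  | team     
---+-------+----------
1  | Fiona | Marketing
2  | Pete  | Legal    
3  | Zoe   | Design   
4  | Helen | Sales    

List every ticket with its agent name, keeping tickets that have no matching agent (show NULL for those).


LEFT JOIN keeps every row from tickets (the left table); where agent_id has no match in agents, the agent columns become NULL. Walk through each ticket:
  - ticket 1 (Null pointer): agent_id=1 -> matches Fiona
  - ticket 2 (Stale cache): agent_id=3 -> matches Zoe
  - ticket 3 (Export error): agent_id=2 -> matches Pete
  - ticket 4 (Memory leak): agent_id=3 -> matches Zoe
  - ticket 5 (Login fails): agent_id=2 -> matches Pete
  - ticket 6 (Broken link): agent_id=4 -> matches Helen
  - ticket 7 (Crash on save): agent_id=NULL, no match -> kept with NULL
  - ticket 8 (Bad redirect): agent_id=4 -> matches Helen
  - ticket 9 (Race condition): agent_id=NULL, no match -> kept with NULL
All 9 rows appear; 2 have NULL agent.

SQL:
SELECT a.title, b.name AS agent
FROM tickets a
LEFT JOIN agents b ON a.agent_id = b.id

Result:
title          | agent
---------------+------
Null pointer   | Fiona
Stale cache    | Zoe  
Export error   | Pete 
Memory leak    | Zoe  
Login fails    | Pete 
Broken link    | Helen
Crash on save  | NULL 
Bad redirect   | Helen
Race condition | NULL 
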